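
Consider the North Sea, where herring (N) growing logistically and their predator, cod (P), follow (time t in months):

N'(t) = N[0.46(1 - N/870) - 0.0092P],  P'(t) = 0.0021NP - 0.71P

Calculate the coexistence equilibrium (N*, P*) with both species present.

N* ≈ 338, P* ≈ 30.6

From dP/dt = 0 with P > 0: 0.0021N* = 0.71, so N* = 338.
Substitute into dN/dt = 0: 0.46(1 - 338/870) = 0.0092P*.
The bracket is 0.611, giving P* = 0.281/0.0092 = 30.6.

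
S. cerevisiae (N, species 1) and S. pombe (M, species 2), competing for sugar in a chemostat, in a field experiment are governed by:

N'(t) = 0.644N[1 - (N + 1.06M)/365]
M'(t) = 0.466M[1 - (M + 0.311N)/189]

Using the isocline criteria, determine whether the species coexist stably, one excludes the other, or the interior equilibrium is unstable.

stable coexistence

Compare the nullcline intercepts: K1/α12 = 365/1.06 = 344 > K2 = 189; K2/α21 = 189/0.311 = 608 > K1 = 365.
Since both inequalities hold, each species can invade when rare, so the interior equilibrium is stable.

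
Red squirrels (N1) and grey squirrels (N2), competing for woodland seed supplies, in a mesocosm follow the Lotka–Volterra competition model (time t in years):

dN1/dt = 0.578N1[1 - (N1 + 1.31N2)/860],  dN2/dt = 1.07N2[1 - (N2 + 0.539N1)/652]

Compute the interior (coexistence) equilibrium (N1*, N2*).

Setting both brackets to zero gives the nullclines N1 + 1.31N2 = 860 and 0.539N1 + N2 = 652.
Substituting N2 = 652 - 0.539N1 into the first: N1(1 - 1.31·0.539) = 860 - 1.31·652.
So N1* = 5.88/0.294 = 20, and then N2* = 652 - 0.539·20 = 641.

N1* ≈ 20, N2* ≈ 641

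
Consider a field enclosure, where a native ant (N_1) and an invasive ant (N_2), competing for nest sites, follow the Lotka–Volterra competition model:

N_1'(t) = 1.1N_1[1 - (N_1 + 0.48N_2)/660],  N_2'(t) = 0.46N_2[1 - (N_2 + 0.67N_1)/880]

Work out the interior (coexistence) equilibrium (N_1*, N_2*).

Setting both brackets to zero gives the nullclines N_1 + 0.48N_2 = 660 and 0.67N_1 + N_2 = 880.
Substituting N_2 = 880 - 0.67N_1 into the first: N_1(1 - 0.48·0.67) = 660 - 0.48·880.
So N_1* = 238/0.678 = 350, and then N_2* = 880 - 0.67·350 = 645.

N_1* ≈ 350, N_2* ≈ 645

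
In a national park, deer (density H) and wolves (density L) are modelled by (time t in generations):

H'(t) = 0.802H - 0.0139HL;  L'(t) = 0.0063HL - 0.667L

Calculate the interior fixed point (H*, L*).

Set dL/dt = 0 with L > 0: 0.0063H - 0.667 = 0, so H* = 0.667/0.0063 = 106.
Set dH/dt = 0 with H > 0: 0.802 - 0.0139L = 0, so L* = 0.802/0.0139 = 57.7.

H* ≈ 106, L* ≈ 57.7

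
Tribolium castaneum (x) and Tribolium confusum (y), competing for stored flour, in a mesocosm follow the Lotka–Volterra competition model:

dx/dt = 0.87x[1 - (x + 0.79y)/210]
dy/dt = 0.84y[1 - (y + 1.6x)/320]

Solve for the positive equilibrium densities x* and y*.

x* ≈ 162, y* ≈ 60.6

Setting both brackets to zero gives the nullclines x + 0.79y = 210 and 1.6x + y = 320.
Substituting y = 320 - 1.6x into the first: x(1 - 0.79·1.6) = 210 - 0.79·320.
So x* = -42.8/-0.264 = 162, and then y* = 320 - 1.6·162 = 60.6.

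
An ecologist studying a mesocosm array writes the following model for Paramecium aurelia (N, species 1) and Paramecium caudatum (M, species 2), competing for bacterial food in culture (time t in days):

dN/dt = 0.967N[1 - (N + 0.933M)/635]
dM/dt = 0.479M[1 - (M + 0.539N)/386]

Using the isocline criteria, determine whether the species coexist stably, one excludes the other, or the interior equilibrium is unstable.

Compare the nullcline intercepts: K1/α12 = 635/0.933 = 681 > K2 = 386; K2/α21 = 386/0.539 = 716 > K1 = 635.
Since both inequalities hold, each species can invade when rare, so the interior equilibrium is stable.

stable coexistence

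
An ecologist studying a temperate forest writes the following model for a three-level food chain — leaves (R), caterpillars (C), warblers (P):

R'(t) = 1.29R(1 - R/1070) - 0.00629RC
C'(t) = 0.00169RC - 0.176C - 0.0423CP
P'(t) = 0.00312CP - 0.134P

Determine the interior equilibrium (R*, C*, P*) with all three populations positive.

R* ≈ 846, C* ≈ 42.9, P* ≈ 29.6

From dP/dt = 0: 0.00312C* = 0.134, so C* = 42.9.
From dR/dt = 0: 1.29(1 - R*/1070) = 0.00629·42.9, giving R* = 1070·(1 - 0.209) = 846.
From dC/dt = 0: 0.00169·846 - 0.176 = 0.0423P*, so P* = 1.25/0.0423 = 29.6.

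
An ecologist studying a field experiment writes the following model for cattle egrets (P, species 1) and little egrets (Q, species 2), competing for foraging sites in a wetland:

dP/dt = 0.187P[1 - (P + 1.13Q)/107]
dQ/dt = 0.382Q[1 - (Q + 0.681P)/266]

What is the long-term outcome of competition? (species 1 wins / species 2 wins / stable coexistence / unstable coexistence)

species 2 excludes species 1

Compare the nullcline intercepts: K1/α12 = 107/1.13 = 94.7 < K2 = 266; K2/α21 = 266/0.681 = 391 > K1 = 107.
Since the inequalities point opposite ways, species 2 can invade but species 1 cannot.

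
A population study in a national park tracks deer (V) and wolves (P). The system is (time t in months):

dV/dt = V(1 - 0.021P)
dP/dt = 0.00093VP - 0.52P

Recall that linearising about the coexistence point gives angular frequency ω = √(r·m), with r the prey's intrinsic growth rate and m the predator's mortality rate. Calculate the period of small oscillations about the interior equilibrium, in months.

T ≈ 8.71 months

Here r = 1 and m = 0.52, so r·m = 0.52.
ω = √0.52 = 0.721 per month, hence T = 2π/ω ≈ 8.71 months.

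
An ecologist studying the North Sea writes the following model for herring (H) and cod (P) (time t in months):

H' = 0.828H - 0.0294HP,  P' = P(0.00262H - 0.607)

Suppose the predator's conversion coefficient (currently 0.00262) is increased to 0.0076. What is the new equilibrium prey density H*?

H* ≈ 79.9

At the interior fixed point, setting dP/dt = 0 with P > 0 fixes H* = (predator death rate)/(HP coefficient) — independent of the other coefficients.
With the change, H* = 0.607/0.0076 = 79.9; it falls from 232.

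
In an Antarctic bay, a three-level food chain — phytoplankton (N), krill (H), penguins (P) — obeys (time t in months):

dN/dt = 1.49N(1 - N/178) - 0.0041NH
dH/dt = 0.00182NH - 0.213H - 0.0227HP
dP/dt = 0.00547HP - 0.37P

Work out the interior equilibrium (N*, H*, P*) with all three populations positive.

From dP/dt = 0: 0.00547H* = 0.37, so H* = 67.6.
From dN/dt = 0: 1.49(1 - N*/178) = 0.0041·67.6, giving N* = 178·(1 - 0.186) = 145.
From dH/dt = 0: 0.00182·145 - 0.213 = 0.0227P*, so P* = 0.0507/0.0227 = 2.23.

N* ≈ 145, H* ≈ 67.6, P* ≈ 2.23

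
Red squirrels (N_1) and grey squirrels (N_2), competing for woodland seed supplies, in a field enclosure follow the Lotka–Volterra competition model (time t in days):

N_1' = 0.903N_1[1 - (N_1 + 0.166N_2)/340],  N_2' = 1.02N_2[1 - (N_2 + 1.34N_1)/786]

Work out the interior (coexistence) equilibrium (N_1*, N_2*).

Setting both brackets to zero gives the nullclines N_1 + 0.166N_2 = 340 and 1.34N_1 + N_2 = 786.
Substituting N_2 = 786 - 1.34N_1 into the first: N_1(1 - 0.166·1.34) = 340 - 0.166·786.
So N_1* = 210/0.778 = 269, and then N_2* = 786 - 1.34·269 = 425.

N_1* ≈ 269, N_2* ≈ 425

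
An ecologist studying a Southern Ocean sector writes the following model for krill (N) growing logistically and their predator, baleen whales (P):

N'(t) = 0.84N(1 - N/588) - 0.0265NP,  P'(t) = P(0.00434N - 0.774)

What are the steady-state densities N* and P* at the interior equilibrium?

N* ≈ 178, P* ≈ 22.1

From dP/dt = 0 with P > 0: 0.00434N* = 0.774, so N* = 178.
Substitute into dN/dt = 0: 0.84(1 - 178/588) = 0.0265P*.
The bracket is 0.697, giving P* = 0.585/0.0265 = 22.1.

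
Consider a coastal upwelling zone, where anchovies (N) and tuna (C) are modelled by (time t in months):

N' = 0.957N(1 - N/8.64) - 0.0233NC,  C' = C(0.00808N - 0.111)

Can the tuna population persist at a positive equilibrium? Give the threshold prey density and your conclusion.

The predator equation gives dC/dt > 0 only when N > 0.111/0.00808 = 13.7.
Without the predator, N → K = 8.64. Since 8.64 < 13.7, the predator cannot invade.

Threshold N = 13.7; K < 13.7, so no, the predator goes extinct.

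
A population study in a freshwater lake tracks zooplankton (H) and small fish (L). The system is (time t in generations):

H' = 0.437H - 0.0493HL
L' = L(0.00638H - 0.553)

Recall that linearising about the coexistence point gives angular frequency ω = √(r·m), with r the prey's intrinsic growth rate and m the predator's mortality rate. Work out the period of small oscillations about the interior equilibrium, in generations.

Here r = 0.437 and m = 0.553, so r·m = 0.242.
ω = √0.242 = 0.492 per generation, hence T = 2π/ω ≈ 12.8 generations.

T ≈ 12.8 generations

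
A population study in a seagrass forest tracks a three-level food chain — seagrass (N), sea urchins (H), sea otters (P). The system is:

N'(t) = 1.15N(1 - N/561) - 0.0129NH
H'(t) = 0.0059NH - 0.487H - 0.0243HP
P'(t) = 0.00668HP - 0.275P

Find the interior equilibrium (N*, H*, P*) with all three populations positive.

From dP/dt = 0: 0.00668H* = 0.275, so H* = 41.2.
From dN/dt = 0: 1.15(1 - N*/561) = 0.0129·41.2, giving N* = 561·(1 - 0.462) = 302.
From dH/dt = 0: 0.0059·302 - 0.487 = 0.0243P*, so P* = 1.29/0.0243 = 53.3.

N* ≈ 302, H* ≈ 41.2, P* ≈ 53.3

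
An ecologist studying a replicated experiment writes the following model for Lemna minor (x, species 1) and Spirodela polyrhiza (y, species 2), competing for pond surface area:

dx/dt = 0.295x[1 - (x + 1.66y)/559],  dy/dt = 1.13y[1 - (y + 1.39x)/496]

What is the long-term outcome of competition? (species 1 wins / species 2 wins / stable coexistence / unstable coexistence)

unstable coexistence (outcome depends on initial conditions)

Compare the nullcline intercepts: K1/α12 = 559/1.66 = 337 < K2 = 496; K2/α21 = 496/1.39 = 357 < K1 = 559.
Since both are reversed, neither can invade when rare; the interior point is a saddle.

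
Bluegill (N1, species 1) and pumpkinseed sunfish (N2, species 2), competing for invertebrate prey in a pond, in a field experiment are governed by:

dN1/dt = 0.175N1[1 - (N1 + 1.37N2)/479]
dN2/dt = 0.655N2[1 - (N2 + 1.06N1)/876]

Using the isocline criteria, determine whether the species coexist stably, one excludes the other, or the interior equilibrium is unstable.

Compare the nullcline intercepts: K1/α12 = 479/1.37 = 350 < K2 = 876; K2/α21 = 876/1.06 = 826 > K1 = 479.
Since the inequalities point opposite ways, species 2 can invade but species 1 cannot.

species 2 excludes species 1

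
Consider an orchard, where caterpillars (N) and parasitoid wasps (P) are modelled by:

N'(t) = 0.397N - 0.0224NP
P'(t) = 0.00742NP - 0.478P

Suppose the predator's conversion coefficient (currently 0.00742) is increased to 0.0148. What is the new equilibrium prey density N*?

At the interior fixed point, setting dP/dt = 0 with P > 0 fixes N* = (predator death rate)/(NP coefficient) — independent of the other coefficients.
With the change, N* = 0.478/0.0148 = 32.3; it falls from 64.4.

N* ≈ 32.3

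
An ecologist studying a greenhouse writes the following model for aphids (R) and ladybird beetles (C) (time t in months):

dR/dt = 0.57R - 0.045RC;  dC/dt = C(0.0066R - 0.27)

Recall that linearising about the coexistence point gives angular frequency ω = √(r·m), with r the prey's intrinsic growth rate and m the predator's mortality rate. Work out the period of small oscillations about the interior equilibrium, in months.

Here r = 0.57 and m = 0.27, so r·m = 0.154.
ω = √0.154 = 0.392 per month, hence T = 2π/ω ≈ 16 months.

T ≈ 16 months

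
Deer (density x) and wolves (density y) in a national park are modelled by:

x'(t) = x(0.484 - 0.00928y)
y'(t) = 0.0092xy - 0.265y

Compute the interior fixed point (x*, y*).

Set dy/dt = 0 with y > 0: 0.0092x - 0.265 = 0, so x* = 0.265/0.0092 = 28.8.
Set dx/dt = 0 with x > 0: 0.484 - 0.00928y = 0, so y* = 0.484/0.00928 = 52.2.

x* ≈ 28.8, y* ≈ 52.2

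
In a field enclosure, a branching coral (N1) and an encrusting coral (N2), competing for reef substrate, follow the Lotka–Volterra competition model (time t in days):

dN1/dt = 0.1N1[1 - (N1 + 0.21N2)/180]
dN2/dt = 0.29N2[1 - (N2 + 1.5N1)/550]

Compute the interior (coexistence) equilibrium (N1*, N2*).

Setting both brackets to zero gives the nullclines N1 + 0.21N2 = 180 and 1.5N1 + N2 = 550.
Substituting N2 = 550 - 1.5N1 into the first: N1(1 - 0.21·1.5) = 180 - 0.21·550.
So N1* = 64.5/0.685 = 94.2, and then N2* = 550 - 1.5·94.2 = 409.

N1* ≈ 94.2, N2* ≈ 409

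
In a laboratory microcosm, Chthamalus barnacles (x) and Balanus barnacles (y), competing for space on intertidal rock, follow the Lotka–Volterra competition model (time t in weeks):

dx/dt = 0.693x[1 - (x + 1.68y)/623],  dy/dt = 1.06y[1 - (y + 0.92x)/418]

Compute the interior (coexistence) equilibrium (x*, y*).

Setting both brackets to zero gives the nullclines x + 1.68y = 623 and 0.92x + y = 418.
Substituting y = 418 - 0.92x into the first: x(1 - 1.68·0.92) = 623 - 1.68·418.
So x* = -79.2/-0.546 = 145, and then y* = 418 - 0.92·145 = 284.

x* ≈ 145, y* ≈ 284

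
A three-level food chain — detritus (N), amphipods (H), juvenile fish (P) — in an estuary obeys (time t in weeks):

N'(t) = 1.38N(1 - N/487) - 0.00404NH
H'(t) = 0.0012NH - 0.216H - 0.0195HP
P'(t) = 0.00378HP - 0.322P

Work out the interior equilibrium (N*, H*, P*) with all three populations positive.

From dP/dt = 0: 0.00378H* = 0.322, so H* = 85.2.
From dN/dt = 0: 1.38(1 - N*/487) = 0.00404·85.2, giving N* = 487·(1 - 0.249) = 366.
From dH/dt = 0: 0.0012·366 - 0.216 = 0.0195P*, so P* = 0.223/0.0195 = 11.4.

N* ≈ 366, H* ≈ 85.2, P* ≈ 11.4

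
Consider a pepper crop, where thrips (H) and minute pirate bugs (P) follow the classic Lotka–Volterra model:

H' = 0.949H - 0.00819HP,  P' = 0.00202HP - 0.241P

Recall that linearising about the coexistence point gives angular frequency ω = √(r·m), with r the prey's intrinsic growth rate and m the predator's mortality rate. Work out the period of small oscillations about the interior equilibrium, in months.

T ≈ 13.1 months

Here r = 0.949 and m = 0.241, so r·m = 0.229.
ω = √0.229 = 0.478 per month, hence T = 2π/ω ≈ 13.1 months.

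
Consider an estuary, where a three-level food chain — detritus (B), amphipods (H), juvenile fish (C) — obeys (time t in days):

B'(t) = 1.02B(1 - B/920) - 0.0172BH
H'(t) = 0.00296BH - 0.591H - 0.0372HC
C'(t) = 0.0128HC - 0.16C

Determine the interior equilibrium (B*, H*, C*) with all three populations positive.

B* ≈ 726, H* ≈ 12.5, C* ≈ 41.9

From dC/dt = 0: 0.0128H* = 0.16, so H* = 12.5.
From dB/dt = 0: 1.02(1 - B*/920) = 0.0172·12.5, giving B* = 920·(1 - 0.211) = 726.
From dH/dt = 0: 0.00296·726 - 0.591 = 0.0372C*, so C* = 1.56/0.0372 = 41.9.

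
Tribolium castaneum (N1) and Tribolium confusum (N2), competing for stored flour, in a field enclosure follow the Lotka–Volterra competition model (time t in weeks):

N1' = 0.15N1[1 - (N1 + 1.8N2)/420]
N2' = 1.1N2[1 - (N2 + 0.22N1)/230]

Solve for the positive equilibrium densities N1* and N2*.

N1* ≈ 9.93, N2* ≈ 228

Setting both brackets to zero gives the nullclines N1 + 1.8N2 = 420 and 0.22N1 + N2 = 230.
Substituting N2 = 230 - 0.22N1 into the first: N1(1 - 1.8·0.22) = 420 - 1.8·230.
So N1* = 6/0.604 = 9.93, and then N2* = 230 - 0.22·9.93 = 228.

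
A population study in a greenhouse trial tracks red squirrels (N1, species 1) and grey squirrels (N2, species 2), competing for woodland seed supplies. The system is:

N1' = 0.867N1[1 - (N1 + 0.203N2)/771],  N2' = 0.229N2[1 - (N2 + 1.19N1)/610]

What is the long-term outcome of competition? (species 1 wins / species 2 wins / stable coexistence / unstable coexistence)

species 1 excludes species 2

Compare the nullcline intercepts: K1/α12 = 771/0.203 = 3800 > K2 = 610; K2/α21 = 610/1.19 = 513 < K1 = 771.
Since the inequalities point opposite ways, species 1 can invade but species 2 cannot.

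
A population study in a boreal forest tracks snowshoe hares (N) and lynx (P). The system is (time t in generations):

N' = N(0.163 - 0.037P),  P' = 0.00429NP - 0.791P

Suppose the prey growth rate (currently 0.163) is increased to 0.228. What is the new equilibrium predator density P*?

P* ≈ 6.16

At the interior fixed point, setting dN/dt = 0 with N > 0 fixes P* = (prey growth rate)/(NP coefficient) — independent of the other coefficients.
With the change, P* = 0.228/0.037 = 6.16; it rises from 4.41.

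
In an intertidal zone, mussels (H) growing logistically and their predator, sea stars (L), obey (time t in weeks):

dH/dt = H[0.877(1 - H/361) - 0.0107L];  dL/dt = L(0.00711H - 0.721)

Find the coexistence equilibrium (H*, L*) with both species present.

H* ≈ 101, L* ≈ 58.9

From dL/dt = 0 with L > 0: 0.00711H* = 0.721, so H* = 101.
Substitute into dH/dt = 0: 0.877(1 - 101/361) = 0.0107L*.
The bracket is 0.719, giving L* = 0.631/0.0107 = 58.9.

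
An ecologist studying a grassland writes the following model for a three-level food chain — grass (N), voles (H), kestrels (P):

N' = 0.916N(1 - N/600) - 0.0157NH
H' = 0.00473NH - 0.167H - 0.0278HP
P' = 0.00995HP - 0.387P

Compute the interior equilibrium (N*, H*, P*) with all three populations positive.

From dP/dt = 0: 0.00995H* = 0.387, so H* = 38.9.
From dN/dt = 0: 0.916(1 - N*/600) = 0.0157·38.9, giving N* = 600·(1 - 0.667) = 200.
From dH/dt = 0: 0.00473·200 - 0.167 = 0.0278P*, so P* = 0.779/0.0278 = 28.

N* ≈ 200, H* ≈ 38.9, P* ≈ 28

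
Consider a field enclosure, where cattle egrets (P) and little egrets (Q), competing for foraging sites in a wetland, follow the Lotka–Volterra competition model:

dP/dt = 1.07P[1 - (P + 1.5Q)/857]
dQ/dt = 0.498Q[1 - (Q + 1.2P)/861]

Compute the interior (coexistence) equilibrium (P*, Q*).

Setting both brackets to zero gives the nullclines P + 1.5Q = 857 and 1.2P + Q = 861.
Substituting Q = 861 - 1.2P into the first: P(1 - 1.5·1.2) = 857 - 1.5·861.
So P* = -434/-0.8 = 543, and then Q* = 861 - 1.2·543 = 209.

P* ≈ 543, Q* ≈ 209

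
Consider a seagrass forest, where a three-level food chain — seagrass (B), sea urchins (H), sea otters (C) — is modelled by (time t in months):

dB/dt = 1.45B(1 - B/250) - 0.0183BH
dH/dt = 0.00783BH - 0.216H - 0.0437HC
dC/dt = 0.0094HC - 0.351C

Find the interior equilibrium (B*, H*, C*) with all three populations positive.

From dC/dt = 0: 0.0094H* = 0.351, so H* = 37.3.
From dB/dt = 0: 1.45(1 - B*/250) = 0.0183·37.3, giving B* = 250·(1 - 0.471) = 132.
From dH/dt = 0: 0.00783·132 - 0.216 = 0.0437C*, so C* = 0.819/0.0437 = 18.7.

B* ≈ 132, H* ≈ 37.3, C* ≈ 18.7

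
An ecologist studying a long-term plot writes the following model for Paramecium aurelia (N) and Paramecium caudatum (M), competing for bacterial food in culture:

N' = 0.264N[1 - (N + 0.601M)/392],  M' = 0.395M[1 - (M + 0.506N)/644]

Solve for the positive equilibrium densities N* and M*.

N* ≈ 7.12, M* ≈ 640

Setting both brackets to zero gives the nullclines N + 0.601M = 392 and 0.506N + M = 644.
Substituting M = 644 - 0.506N into the first: N(1 - 0.601·0.506) = 392 - 0.601·644.
So N* = 4.96/0.696 = 7.12, and then M* = 644 - 0.506·7.12 = 640.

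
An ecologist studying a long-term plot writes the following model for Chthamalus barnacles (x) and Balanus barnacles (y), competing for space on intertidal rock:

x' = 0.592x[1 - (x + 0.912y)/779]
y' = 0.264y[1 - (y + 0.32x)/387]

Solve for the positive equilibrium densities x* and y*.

x* ≈ 602, y* ≈ 194

Setting both brackets to zero gives the nullclines x + 0.912y = 779 and 0.32x + y = 387.
Substituting y = 387 - 0.32x into the first: x(1 - 0.912·0.32) = 779 - 0.912·387.
So x* = 426/0.708 = 602, and then y* = 387 - 0.32·602 = 194.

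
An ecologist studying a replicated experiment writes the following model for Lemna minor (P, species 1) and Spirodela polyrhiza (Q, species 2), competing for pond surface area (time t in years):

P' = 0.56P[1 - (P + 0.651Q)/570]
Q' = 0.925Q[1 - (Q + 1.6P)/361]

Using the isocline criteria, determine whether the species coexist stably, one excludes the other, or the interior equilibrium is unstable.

species 1 excludes species 2

Compare the nullcline intercepts: K1/α12 = 570/0.651 = 876 > K2 = 361; K2/α21 = 361/1.6 = 226 < K1 = 570.
Since the inequalities point opposite ways, species 1 can invade but species 2 cannot.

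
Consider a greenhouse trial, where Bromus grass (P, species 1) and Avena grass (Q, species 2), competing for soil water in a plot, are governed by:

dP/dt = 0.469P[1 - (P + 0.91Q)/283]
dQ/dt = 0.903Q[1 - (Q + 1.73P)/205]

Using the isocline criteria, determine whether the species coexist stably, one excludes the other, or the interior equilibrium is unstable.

Compare the nullcline intercepts: K1/α12 = 283/0.91 = 311 > K2 = 205; K2/α21 = 205/1.73 = 118 < K1 = 283.
Since the inequalities point opposite ways, species 1 can invade but species 2 cannot.

species 1 excludes species 2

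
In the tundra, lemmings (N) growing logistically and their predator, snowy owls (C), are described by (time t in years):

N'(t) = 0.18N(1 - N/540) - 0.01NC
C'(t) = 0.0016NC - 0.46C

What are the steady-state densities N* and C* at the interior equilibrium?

From dC/dt = 0 with C > 0: 0.0016N* = 0.46, so N* = 288.
Substitute into dN/dt = 0: 0.18(1 - 288/540) = 0.01C*.
The bracket is 0.468, giving C* = 0.0842/0.01 = 8.42.

N* ≈ 288, C* ≈ 8.42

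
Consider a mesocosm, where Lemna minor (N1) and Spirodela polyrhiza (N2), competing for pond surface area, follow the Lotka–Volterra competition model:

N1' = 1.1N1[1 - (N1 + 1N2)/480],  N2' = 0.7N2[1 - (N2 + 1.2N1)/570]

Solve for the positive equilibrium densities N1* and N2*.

N1* ≈ 450, N2* ≈ 30

Setting both brackets to zero gives the nullclines N1 + 1N2 = 480 and 1.2N1 + N2 = 570.
Substituting N2 = 570 - 1.2N1 into the first: N1(1 - 1·1.2) = 480 - 1·570.
So N1* = -90/-0.2 = 450, and then N2* = 570 - 1.2·450 = 30.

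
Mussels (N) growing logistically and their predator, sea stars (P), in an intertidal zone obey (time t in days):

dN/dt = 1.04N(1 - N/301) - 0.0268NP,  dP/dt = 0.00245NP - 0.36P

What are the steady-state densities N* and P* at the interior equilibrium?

N* ≈ 147, P* ≈ 19.9

From dP/dt = 0 with P > 0: 0.00245N* = 0.36, so N* = 147.
Substitute into dN/dt = 0: 1.04(1 - 147/301) = 0.0268P*.
The bracket is 0.512, giving P* = 0.532/0.0268 = 19.9.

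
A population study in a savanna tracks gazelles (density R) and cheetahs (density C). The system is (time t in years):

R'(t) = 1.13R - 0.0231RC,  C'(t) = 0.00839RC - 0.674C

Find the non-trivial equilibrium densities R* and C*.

R* ≈ 80.3, C* ≈ 48.9

Set dC/dt = 0 with C > 0: 0.00839R - 0.674 = 0, so R* = 0.674/0.00839 = 80.3.
Set dR/dt = 0 with R > 0: 1.13 - 0.0231C = 0, so C* = 1.13/0.0231 = 48.9.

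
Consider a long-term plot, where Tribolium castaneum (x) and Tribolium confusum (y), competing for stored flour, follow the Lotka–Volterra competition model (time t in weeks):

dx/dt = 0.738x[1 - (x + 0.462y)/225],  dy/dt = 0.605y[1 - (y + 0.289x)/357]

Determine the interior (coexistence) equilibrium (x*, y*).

Setting both brackets to zero gives the nullclines x + 0.462y = 225 and 0.289x + y = 357.
Substituting y = 357 - 0.289x into the first: x(1 - 0.462·0.289) = 225 - 0.462·357.
So x* = 60.1/0.866 = 69.3, and then y* = 357 - 0.289·69.3 = 337.

x* ≈ 69.3, y* ≈ 337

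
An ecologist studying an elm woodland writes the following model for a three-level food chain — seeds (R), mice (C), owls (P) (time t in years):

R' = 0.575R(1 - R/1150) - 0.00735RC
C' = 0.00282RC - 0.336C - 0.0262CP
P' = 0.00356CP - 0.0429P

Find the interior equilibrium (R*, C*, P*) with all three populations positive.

R* ≈ 973, C* ≈ 12.1, P* ≈ 91.9

From dP/dt = 0: 0.00356C* = 0.0429, so C* = 12.1.
From dR/dt = 0: 0.575(1 - R*/1150) = 0.00735·12.1, giving R* = 1150·(1 - 0.154) = 973.
From dC/dt = 0: 0.00282·973 - 0.336 = 0.0262P*, so P* = 2.41/0.0262 = 91.9.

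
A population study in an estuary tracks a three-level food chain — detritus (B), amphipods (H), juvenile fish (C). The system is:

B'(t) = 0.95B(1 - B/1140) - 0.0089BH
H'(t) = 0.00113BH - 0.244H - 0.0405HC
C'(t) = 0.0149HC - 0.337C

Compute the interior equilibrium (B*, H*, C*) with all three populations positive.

From dC/dt = 0: 0.0149H* = 0.337, so H* = 22.6.
From dB/dt = 0: 0.95(1 - B*/1140) = 0.0089·22.6, giving B* = 1140·(1 - 0.212) = 898.
From dH/dt = 0: 0.00113·898 - 0.244 = 0.0405C*, so C* = 0.771/0.0405 = 19.

B* ≈ 898, H* ≈ 22.6, C* ≈ 19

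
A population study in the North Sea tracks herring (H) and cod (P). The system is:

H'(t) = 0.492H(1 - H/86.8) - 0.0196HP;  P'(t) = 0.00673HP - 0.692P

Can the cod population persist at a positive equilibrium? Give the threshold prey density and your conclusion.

The predator equation gives dP/dt > 0 only when H > 0.692/0.00673 = 103.
Without the predator, H → K = 86.8. Since 86.8 < 103, the predator cannot invade.

Threshold H = 103; K < 103, so no, the predator goes extinct.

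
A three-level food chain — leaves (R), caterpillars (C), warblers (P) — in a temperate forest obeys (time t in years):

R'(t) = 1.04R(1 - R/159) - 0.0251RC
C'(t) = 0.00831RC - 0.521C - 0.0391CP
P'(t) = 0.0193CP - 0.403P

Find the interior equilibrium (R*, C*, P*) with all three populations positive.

R* ≈ 78.9, C* ≈ 20.9, P* ≈ 3.44

From dP/dt = 0: 0.0193C* = 0.403, so C* = 20.9.
From dR/dt = 0: 1.04(1 - R*/159) = 0.0251·20.9, giving R* = 159·(1 - 0.504) = 78.9.
From dC/dt = 0: 0.00831·78.9 - 0.521 = 0.0391P*, so P* = 0.134/0.0391 = 3.44.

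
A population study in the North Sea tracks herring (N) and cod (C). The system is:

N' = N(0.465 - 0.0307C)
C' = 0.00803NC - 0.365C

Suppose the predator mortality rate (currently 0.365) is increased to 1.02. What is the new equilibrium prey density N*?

At the interior fixed point, setting dC/dt = 0 with C > 0 fixes N* = (predator death rate)/(NC coefficient) — independent of the other coefficients.
With the change, N* = 1.02/0.00803 = 127; it rises from 45.5.

N* ≈ 127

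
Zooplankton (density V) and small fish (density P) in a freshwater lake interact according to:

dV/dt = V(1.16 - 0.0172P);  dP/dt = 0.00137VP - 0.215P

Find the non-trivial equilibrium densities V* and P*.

V* ≈ 157, P* ≈ 67.4

Set dP/dt = 0 with P > 0: 0.00137V - 0.215 = 0, so V* = 0.215/0.00137 = 157.
Set dV/dt = 0 with V > 0: 1.16 - 0.0172P = 0, so P* = 1.16/0.0172 = 67.4.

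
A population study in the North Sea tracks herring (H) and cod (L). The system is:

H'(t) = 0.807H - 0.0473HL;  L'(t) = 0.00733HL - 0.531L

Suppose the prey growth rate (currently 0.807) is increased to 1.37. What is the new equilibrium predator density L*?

At the interior fixed point, setting dH/dt = 0 with H > 0 fixes L* = (prey growth rate)/(HL coefficient) — independent of the other coefficients.
With the change, L* = 1.37/0.0473 = 29; it rises from 17.1.

L* ≈ 29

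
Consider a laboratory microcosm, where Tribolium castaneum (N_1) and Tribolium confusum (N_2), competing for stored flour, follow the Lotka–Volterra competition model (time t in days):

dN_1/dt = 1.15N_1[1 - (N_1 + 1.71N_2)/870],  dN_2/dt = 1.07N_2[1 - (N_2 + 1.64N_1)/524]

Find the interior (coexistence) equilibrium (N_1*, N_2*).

N_1* ≈ 14.4, N_2* ≈ 500

Setting both brackets to zero gives the nullclines N_1 + 1.71N_2 = 870 and 1.64N_1 + N_2 = 524.
Substituting N_2 = 524 - 1.64N_1 into the first: N_1(1 - 1.71·1.64) = 870 - 1.71·524.
So N_1* = -26/-1.8 = 14.4, and then N_2* = 524 - 1.64·14.4 = 500.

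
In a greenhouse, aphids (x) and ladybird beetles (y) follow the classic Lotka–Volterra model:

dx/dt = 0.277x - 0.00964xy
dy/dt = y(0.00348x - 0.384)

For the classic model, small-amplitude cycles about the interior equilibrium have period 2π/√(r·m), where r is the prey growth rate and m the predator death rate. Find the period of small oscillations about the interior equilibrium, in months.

Here r = 0.277 and m = 0.384, so r·m = 0.106.
ω = √0.106 = 0.326 per month, hence T = 2π/ω ≈ 19.3 months.

T ≈ 19.3 months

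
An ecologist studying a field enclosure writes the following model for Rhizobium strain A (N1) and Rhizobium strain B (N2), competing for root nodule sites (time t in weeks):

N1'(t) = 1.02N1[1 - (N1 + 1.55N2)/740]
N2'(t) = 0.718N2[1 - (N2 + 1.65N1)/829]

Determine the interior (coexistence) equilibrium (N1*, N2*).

N1* ≈ 350, N2* ≈ 252

Setting both brackets to zero gives the nullclines N1 + 1.55N2 = 740 and 1.65N1 + N2 = 829.
Substituting N2 = 829 - 1.65N1 into the first: N1(1 - 1.55·1.65) = 740 - 1.55·829.
So N1* = -545/-1.56 = 350, and then N2* = 829 - 1.65·350 = 252.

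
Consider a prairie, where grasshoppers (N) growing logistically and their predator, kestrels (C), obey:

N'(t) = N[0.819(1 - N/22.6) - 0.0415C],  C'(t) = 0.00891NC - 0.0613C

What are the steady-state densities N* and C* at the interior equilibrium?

From dC/dt = 0 with C > 0: 0.00891N* = 0.0613, so N* = 6.88.
Substitute into dN/dt = 0: 0.819(1 - 6.88/22.6) = 0.0415C*.
The bracket is 0.696, giving C* = 0.57/0.0415 = 13.7.

N* ≈ 6.88, C* ≈ 13.7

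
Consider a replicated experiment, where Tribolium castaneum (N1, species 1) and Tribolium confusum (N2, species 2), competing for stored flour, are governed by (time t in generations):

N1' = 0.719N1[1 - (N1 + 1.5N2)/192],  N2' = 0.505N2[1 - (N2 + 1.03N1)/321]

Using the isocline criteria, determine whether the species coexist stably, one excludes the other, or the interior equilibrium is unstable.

Compare the nullcline intercepts: K1/α12 = 192/1.5 = 128 < K2 = 321; K2/α21 = 321/1.03 = 312 > K1 = 192.
Since the inequalities point opposite ways, species 2 can invade but species 1 cannot.

species 2 excludes species 1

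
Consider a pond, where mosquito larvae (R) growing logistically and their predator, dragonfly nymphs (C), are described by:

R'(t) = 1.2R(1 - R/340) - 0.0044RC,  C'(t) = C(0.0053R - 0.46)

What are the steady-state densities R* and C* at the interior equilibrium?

From dC/dt = 0 with C > 0: 0.0053R* = 0.46, so R* = 86.8.
Substitute into dR/dt = 0: 1.2(1 - 86.8/340) = 0.0044C*.
The bracket is 0.745, giving C* = 0.894/0.0044 = 203.

R* ≈ 86.8, C* ≈ 203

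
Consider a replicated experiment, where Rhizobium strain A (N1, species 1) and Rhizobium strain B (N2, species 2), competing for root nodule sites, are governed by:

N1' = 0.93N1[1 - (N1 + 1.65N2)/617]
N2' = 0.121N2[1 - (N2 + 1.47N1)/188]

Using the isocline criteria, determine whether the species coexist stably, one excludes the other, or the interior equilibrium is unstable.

Compare the nullcline intercepts: K1/α12 = 617/1.65 = 374 > K2 = 188; K2/α21 = 188/1.47 = 128 < K1 = 617.
Since the inequalities point opposite ways, species 1 can invade but species 2 cannot.

species 1 excludes species 2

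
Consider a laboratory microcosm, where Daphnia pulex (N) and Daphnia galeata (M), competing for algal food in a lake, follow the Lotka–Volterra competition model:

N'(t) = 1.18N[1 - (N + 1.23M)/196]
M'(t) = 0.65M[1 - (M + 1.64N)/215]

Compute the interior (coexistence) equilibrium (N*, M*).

N* ≈ 67.3, M* ≈ 105

Setting both brackets to zero gives the nullclines N + 1.23M = 196 and 1.64N + M = 215.
Substituting M = 215 - 1.64N into the first: N(1 - 1.23·1.64) = 196 - 1.23·215.
So N* = -68.4/-1.02 = 67.3, and then M* = 215 - 1.64·67.3 = 105.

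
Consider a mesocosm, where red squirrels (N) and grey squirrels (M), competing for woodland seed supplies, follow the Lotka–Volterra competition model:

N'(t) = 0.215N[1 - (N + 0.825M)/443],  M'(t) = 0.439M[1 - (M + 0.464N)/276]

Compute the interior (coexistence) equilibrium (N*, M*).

N* ≈ 349, M* ≈ 114

Setting both brackets to zero gives the nullclines N + 0.825M = 443 and 0.464N + M = 276.
Substituting M = 276 - 0.464N into the first: N(1 - 0.825·0.464) = 443 - 0.825·276.
So N* = 215/0.617 = 349, and then M* = 276 - 0.464·349 = 114.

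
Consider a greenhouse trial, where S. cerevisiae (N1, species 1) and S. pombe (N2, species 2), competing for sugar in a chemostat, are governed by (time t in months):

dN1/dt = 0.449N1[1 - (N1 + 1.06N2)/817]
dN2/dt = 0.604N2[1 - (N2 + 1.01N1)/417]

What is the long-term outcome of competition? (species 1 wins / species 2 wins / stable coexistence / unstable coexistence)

species 1 excludes species 2

Compare the nullcline intercepts: K1/α12 = 817/1.06 = 771 > K2 = 417; K2/α21 = 417/1.01 = 413 < K1 = 817.
Since the inequalities point opposite ways, species 1 can invade but species 2 cannot.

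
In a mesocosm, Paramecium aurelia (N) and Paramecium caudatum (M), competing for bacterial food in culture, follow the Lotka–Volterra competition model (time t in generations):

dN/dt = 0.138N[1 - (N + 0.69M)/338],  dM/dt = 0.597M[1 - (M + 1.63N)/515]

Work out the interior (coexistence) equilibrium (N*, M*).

N* ≈ 139, M* ≈ 288

Setting both brackets to zero gives the nullclines N + 0.69M = 338 and 1.63N + M = 515.
Substituting M = 515 - 1.63N into the first: N(1 - 0.69·1.63) = 338 - 0.69·515.
So N* = -17.3/-0.125 = 139, and then M* = 515 - 1.63·139 = 288.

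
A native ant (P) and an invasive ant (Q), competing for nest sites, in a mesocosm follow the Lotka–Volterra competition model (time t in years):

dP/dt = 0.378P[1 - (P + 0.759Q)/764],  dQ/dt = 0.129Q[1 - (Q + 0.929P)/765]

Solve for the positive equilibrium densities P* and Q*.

P* ≈ 622, Q* ≈ 187

Setting both brackets to zero gives the nullclines P + 0.759Q = 764 and 0.929P + Q = 765.
Substituting Q = 765 - 0.929P into the first: P(1 - 0.759·0.929) = 764 - 0.759·765.
So P* = 183/0.295 = 622, and then Q* = 765 - 0.929·622 = 187.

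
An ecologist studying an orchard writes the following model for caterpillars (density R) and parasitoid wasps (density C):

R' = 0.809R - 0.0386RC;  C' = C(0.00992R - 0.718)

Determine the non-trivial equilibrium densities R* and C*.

Set dC/dt = 0 with C > 0: 0.00992R - 0.718 = 0, so R* = 0.718/0.00992 = 72.4.
Set dR/dt = 0 with R > 0: 0.809 - 0.0386C = 0, so C* = 0.809/0.0386 = 21.

R* ≈ 72.4, C* ≈ 21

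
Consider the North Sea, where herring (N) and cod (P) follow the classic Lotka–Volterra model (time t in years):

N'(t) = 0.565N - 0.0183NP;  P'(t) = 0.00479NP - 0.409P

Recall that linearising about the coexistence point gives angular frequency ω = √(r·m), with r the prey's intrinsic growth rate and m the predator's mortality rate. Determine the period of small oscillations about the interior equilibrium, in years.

Here r = 0.565 and m = 0.409, so r·m = 0.231.
ω = √0.231 = 0.481 per year, hence T = 2π/ω ≈ 13.1 years.

T ≈ 13.1 years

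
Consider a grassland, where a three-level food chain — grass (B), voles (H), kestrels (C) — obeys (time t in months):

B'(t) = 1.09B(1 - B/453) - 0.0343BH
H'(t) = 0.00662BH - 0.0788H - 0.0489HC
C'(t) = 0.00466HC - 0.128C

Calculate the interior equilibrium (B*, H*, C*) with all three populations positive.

From dC/dt = 0: 0.00466H* = 0.128, so H* = 27.5.
From dB/dt = 0: 1.09(1 - B*/453) = 0.0343·27.5, giving B* = 453·(1 - 0.864) = 61.4.
From dH/dt = 0: 0.00662·61.4 - 0.0788 = 0.0489C*, so C* = 0.328/0.0489 = 6.71.

B* ≈ 61.4, H* ≈ 27.5, C* ≈ 6.71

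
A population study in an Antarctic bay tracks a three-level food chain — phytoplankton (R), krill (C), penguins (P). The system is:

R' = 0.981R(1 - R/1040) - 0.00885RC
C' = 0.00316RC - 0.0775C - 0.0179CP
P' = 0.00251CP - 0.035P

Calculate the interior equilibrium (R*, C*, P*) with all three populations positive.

From dP/dt = 0: 0.00251C* = 0.035, so C* = 13.9.
From dR/dt = 0: 0.981(1 - R*/1040) = 0.00885·13.9, giving R* = 1040·(1 - 0.126) = 909.
From dC/dt = 0: 0.00316·909 - 0.0775 = 0.0179P*, so P* = 2.8/0.0179 = 156.

R* ≈ 909, C* ≈ 13.9, P* ≈ 156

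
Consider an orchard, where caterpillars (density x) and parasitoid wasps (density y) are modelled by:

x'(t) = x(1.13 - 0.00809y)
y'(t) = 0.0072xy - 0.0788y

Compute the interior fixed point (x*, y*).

x* ≈ 10.9, y* ≈ 140

Set dy/dt = 0 with y > 0: 0.0072x - 0.0788 = 0, so x* = 0.0788/0.0072 = 10.9.
Set dx/dt = 0 with x > 0: 1.13 - 0.00809y = 0, so y* = 1.13/0.00809 = 140.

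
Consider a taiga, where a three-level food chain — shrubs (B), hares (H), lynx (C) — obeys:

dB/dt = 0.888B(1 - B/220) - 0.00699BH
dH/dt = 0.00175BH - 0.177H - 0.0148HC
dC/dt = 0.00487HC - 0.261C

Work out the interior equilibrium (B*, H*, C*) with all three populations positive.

B* ≈ 127, H* ≈ 53.6, C* ≈ 3.08

From dC/dt = 0: 0.00487H* = 0.261, so H* = 53.6.
From dB/dt = 0: 0.888(1 - B*/220) = 0.00699·53.6, giving B* = 220·(1 - 0.422) = 127.
From dH/dt = 0: 0.00175·127 - 0.177 = 0.0148C*, so C* = 0.0456/0.0148 = 3.08.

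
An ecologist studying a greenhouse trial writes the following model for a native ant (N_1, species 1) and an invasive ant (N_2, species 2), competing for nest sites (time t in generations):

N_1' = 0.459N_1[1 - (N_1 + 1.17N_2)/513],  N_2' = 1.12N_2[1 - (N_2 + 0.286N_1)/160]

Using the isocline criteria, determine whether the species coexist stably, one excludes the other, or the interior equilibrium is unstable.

Compare the nullcline intercepts: K1/α12 = 513/1.17 = 438 > K2 = 160; K2/α21 = 160/0.286 = 559 > K1 = 513.
Since both inequalities hold, each species can invade when rare, so the interior equilibrium is stable.

stable coexistence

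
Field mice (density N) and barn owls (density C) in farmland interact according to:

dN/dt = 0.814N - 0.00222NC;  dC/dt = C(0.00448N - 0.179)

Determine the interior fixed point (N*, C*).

N* ≈ 40, C* ≈ 367

Set dC/dt = 0 with C > 0: 0.00448N - 0.179 = 0, so N* = 0.179/0.00448 = 40.
Set dN/dt = 0 with N > 0: 0.814 - 0.00222C = 0, so C* = 0.814/0.00222 = 367.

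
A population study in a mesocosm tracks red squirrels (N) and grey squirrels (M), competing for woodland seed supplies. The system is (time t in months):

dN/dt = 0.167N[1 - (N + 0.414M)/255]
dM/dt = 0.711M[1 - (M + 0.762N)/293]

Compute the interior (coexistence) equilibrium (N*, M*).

Setting both brackets to zero gives the nullclines N + 0.414M = 255 and 0.762N + M = 293.
Substituting M = 293 - 0.762N into the first: N(1 - 0.414·0.762) = 255 - 0.414·293.
So N* = 134/0.685 = 195, and then M* = 293 - 0.762·195 = 144.

N* ≈ 195, M* ≈ 144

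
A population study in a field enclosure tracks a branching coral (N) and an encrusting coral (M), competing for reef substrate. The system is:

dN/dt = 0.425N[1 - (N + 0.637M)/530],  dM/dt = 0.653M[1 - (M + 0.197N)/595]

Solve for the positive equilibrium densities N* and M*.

Setting both brackets to zero gives the nullclines N + 0.637M = 530 and 0.197N + M = 595.
Substituting M = 595 - 0.197N into the first: N(1 - 0.637·0.197) = 530 - 0.637·595.
So N* = 151/0.875 = 173, and then M* = 595 - 0.197·173 = 561.

N* ≈ 173, M* ≈ 561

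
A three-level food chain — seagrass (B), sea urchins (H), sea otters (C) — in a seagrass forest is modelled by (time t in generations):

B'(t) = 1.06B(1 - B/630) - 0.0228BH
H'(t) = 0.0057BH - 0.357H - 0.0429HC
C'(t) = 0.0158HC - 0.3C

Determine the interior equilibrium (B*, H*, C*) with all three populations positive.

B* ≈ 373, H* ≈ 19, C* ≈ 41.2

From dC/dt = 0: 0.0158H* = 0.3, so H* = 19.
From dB/dt = 0: 1.06(1 - B*/630) = 0.0228·19, giving B* = 630·(1 - 0.408) = 373.
From dH/dt = 0: 0.0057·373 - 0.357 = 0.0429C*, so C* = 1.77/0.0429 = 41.2.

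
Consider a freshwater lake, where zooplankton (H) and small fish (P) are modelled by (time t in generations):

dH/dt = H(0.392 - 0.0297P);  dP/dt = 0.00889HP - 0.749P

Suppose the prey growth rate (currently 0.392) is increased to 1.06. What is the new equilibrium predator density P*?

At the interior fixed point, setting dH/dt = 0 with H > 0 fixes P* = (prey growth rate)/(HP coefficient) — independent of the other coefficients.
With the change, P* = 1.06/0.0297 = 35.7; it rises from 13.2.

P* ≈ 35.7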